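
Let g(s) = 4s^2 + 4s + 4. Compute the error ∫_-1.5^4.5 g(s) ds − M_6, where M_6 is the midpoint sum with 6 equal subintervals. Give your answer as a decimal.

2

Exact integral: ∫_-1.5^4.5 g(s) ds = 186.
M_6 = 184.
Error = 186 − 184 = 2.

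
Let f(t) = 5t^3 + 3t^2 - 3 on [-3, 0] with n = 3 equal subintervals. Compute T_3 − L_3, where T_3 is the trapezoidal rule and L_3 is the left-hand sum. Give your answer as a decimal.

T_3 = -93.
L_3 = -147.
T_3 − L_3 = 54.

54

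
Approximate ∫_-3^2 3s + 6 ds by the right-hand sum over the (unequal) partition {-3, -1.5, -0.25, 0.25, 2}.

Subinterval widths: 1.5, 1.25, 0.5, 1.75.
Right endpoints: -1.5, -0.25, 0.25, 2.
f(-1.5) = 1.5, f(-0.25) = 5.25, f(0.25) = 6.75, f(2) = 12.
Sum = Σ Δs_i · f(s_i).
Sum = 33.1875.

33.1875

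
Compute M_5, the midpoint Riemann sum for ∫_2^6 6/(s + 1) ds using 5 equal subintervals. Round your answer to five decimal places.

5.06948

Δs = (6 − 2)/5 = 0.8.
Midpoints: 2.4, 3.2, 4, 4.8, 5.6.
f(2.4) = 30/17, f(3.2) = 10/7, f(4) = 1.2, f(4.8) = 30/29, f(5.6) = 10/11.
Sum = Δs · [f(2.4) + f(3.2) + f(4) + f(4.8) + f(5.6)].
Sum ≈ 5.06948.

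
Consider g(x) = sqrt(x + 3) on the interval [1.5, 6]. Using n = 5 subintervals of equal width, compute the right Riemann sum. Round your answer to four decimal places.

12.0268

Δx = (6 − 1.5)/5 = 0.9.
Right endpoints: 2.4, 3.3, 4.2, 5.1, 6.
g(2.4) ≈ 2.3238, g(3.3) ≈ 2.5100, g(4.2) ≈ 2.6833, g(5.1) ≈ 2.8460, g(6) ≈ 3.0000.
Sum = Δx · [g(2.4) + g(3.3) + g(4.2) + g(5.1) + g(6)].
Sum ≈ 12.0268.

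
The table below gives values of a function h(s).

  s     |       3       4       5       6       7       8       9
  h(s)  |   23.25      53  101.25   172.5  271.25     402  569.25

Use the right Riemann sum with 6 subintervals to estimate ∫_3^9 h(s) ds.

Δs = 1.
Sum = 1·[53 + 101.25 + 172.5 + 271.25 + 402 + 569.25] = 1569.25.

1569.25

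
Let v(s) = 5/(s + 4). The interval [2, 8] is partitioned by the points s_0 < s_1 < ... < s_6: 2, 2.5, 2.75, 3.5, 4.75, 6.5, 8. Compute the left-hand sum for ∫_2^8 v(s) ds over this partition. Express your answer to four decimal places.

Subinterval widths: 0.5, 0.25, 0.75, 1.25, 1.75, 1.5.
Left endpoints: 2, 2.5, 2.75, 3.5, 4.75, 6.5.
v(2) = 5/6, v(2.5) = 10/13, v(2.75) = 20/27, v(3.5) = 2/3, v(4.75) = 4/7, v(6.5) = 10/21.
Sum = Σ Δs_i · v(s_i).
Sum ≈ 3.7121.

3.7121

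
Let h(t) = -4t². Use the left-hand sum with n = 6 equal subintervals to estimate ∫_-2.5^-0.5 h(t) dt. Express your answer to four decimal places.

Δt = (-0.5 − (-2.5))/6 = 1/3.
Left endpoints: -2.5, -13/6, -11/6, -1.5, -7/6, -5/6.
h(-2.5) = -25, h(-13/6) = -169/9, h(-11/6) = -121/9, h(-1.5) = -9, h(-7/6) = -49/9, h(-5/6) = -25/9.
Sum = Δt · [h(-2.5) + h(-13/6) + h(-11/6) + ...].
Sum ≈ -24.8148.

-24.8148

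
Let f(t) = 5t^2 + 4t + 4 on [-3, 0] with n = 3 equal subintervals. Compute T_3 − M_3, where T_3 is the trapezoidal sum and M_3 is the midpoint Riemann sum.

T_3 = 41.5.
M_3 = 37.75.
T_3 − M_3 = 3.75.

3.75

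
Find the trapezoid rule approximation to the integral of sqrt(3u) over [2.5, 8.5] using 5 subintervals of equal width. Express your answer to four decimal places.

Δu = (8.5 − 2.5)/5 = 1.2.
f(2.5) ≈ 2.7386, f(3.7) ≈ 3.3317, f(4.9) ≈ 3.8341, f(6.1) ≈ 4.2778, f(7.3) ≈ 4.6797, f(8.5) ≈ 5.0498.
T_5 = (Δu/2)·[f(u_0) + 2f(u_1) + ... + 2f(u_{4}) + f(u_5)].
Sum ≈ 24.0210.

24.0210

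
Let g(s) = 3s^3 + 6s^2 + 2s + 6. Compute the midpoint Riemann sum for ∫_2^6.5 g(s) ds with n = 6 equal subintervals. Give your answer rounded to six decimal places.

1915.962891

Δs = (6.5 − 2)/6 = 0.75.
Midpoints: 2.375, 3.125, 3.875, 4.625, 5.375, 6.125.
g(2.375) = 43409/512, g(3.125) = 83147/512, g(3.875) = 142541/512, g(4.625) = 225479/512, g(5.375) = 335849/512, g(6.125) = 477539/512.
Sum = Δs · [g(2.375) + g(3.125) + g(3.875) + ...].
Sum ≈ 1915.962891.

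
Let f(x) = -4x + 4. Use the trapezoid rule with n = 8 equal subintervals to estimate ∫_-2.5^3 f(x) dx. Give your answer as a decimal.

Δx = (3 − (-2.5))/8 = 0.6875.
f(-2.5) = 14, f(-1.8125) = 11.25, f(-1.125) = 8.5, f(-0.4375) = 5.75, f(0.25) = 3, f(0.9375) = 0.25, f(1.625) = -2.5, f(2.3125) = -5.25, f(3) = -8.
T_8 = (Δx/2)·[f(x_0) + 2f(x_1) + ... + 2f(x_{7}) + f(x_8)].
Sum = 16.5.

16.5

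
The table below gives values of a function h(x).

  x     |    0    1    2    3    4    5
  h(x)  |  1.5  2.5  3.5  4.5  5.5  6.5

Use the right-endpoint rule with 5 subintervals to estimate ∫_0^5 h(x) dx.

22.5

Δx = 1.
Sum = 1·[2.5 + 3.5 + 4.5 + 5.5 + 6.5] = 22.5.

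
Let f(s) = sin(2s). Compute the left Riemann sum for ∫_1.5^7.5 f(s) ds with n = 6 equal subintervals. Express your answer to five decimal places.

Δs = (7.5 − 1.5)/6 = 1.
Left endpoints: 1.5, 2.5, 3.5, 4.5, 5.5, 6.5.
f(1.5) ≈ 0.14112, f(2.5) ≈ -0.95892, f(3.5) ≈ 0.65699, f(4.5) ≈ 0.41212, f(5.5) ≈ -0.99999, f(6.5) ≈ 0.42017.
Sum = Δs · [f(1.5) + f(2.5) + f(3.5) + ...].
Sum ≈ -0.32852.

-0.32852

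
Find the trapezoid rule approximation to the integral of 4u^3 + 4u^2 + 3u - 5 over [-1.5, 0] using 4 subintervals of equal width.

Δu = (0 − (-1.5))/4 = 0.375.
f(-1.5) = -14, f(-1.125) = -9.0078125, f(-0.75) = -6.6875, f(-0.375) = -5.7734375, f(0) = -5.
T_4 = (Δu/2)·[f(u_0) + 2f(u_1) + 2f(u_2) + 2f(u_3) + f(u_4)].
Sum = -11.61328125.

-11.61328125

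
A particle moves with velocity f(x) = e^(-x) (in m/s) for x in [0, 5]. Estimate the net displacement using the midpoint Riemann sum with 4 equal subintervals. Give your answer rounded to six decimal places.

Δx = (5 − 0)/4 = 1.25.
Midpoints: 0.625, 1.875, 3.125, 4.375.
f(0.625) ≈ 0.535261, f(1.875) ≈ 0.153355, f(3.125) ≈ 0.043937, f(4.375) ≈ 0.012588.
Sum = Δx · [f(0.625) + f(1.875) + f(3.125) + f(4.375)].
Sum ≈ 0.931427.

0.931427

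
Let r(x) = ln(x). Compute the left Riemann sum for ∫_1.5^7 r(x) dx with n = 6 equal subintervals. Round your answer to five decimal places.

Δx = (7 − 1.5)/6 = 11/12.
Left endpoints: 1.5, 29/12, 10/3, 4.25, 31/6, 73/12.
r(1.5) ≈ 0.40547, r(29/12) ≈ 0.88239, r(10/3) ≈ 1.20397, r(4.25) ≈ 1.44692, r(31/6) ≈ 1.64223, r(73/12) ≈ 1.80555.
Sum = Δx · [r(1.5) + r(29/12) + r(10/3) + ...].
Sum ≈ 6.77098.

6.77098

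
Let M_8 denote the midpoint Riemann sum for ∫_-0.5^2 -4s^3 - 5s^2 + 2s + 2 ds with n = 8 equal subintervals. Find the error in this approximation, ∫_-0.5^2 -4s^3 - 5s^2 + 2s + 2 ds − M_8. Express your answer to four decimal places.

Exact integral: ∫_-0.5^2 f(s) ds ≈ -20.729167.
M_8 ≈ -20.444336.
Error ≈ -20.729167 − (-20.444336) ≈ -0.2848.

-0.2848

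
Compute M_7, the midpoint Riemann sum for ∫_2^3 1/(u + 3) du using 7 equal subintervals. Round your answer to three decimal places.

0.182

Δu = (3 − 2)/7 = 1/7.
Midpoints: 29/14, 31/14, 33/14, 2.5, 37/14, 39/14, 41/14.
f(29/14) = 14/71, f(31/14) = 14/73, f(33/14) = 14/75, f(2.5) = 2/11, f(37/14) = 14/79, f(39/14) = 14/81, f(41/14) = 14/83.
Sum = Δu · [f(29/14) + f(31/14) + f(33/14) + ...].
Sum ≈ 0.182.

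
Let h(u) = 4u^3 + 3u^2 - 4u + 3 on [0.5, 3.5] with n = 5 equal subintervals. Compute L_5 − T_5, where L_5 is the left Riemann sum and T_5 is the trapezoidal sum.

L_5 = 124.11.
T_5 = 182.61.
L_5 − T_5 = -58.5.

-58.5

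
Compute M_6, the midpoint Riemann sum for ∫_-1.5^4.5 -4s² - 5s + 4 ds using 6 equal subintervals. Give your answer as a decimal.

Δs = (4.5 − (-1.5))/6 = 1.
Midpoints: -1, 0, 1, 2, 3, 4.
f(-1) = 5, f(0) = 4, f(1) = -5, f(2) = -22, f(3) = -47, f(4) = -80.
Sum = Δs · [f(-1) + f(0) + f(1) + ...].
Sum = -145.

-145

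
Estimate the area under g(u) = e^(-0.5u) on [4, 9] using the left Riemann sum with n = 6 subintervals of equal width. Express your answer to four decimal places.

Δu = (9 − 4)/6 = 5/6.
Left endpoints: 4, 29/6, 17/3, 6.5, 22/3, 49/6.
g(4) ≈ 0.1353, g(29/6) ≈ 0.0892, g(17/3) ≈ 0.0588, g(6.5) ≈ 0.0388, g(22/3) ≈ 0.0256, g(49/6) ≈ 0.0169.
Sum = Δu · [g(4) + g(29/6) + g(17/3) + ...].
Sum ≈ 0.3038.

0.3038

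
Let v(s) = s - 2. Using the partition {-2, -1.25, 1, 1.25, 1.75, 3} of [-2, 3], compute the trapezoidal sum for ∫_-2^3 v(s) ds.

-7.5

Subinterval widths: 0.75, 2.25, 0.25, 0.5, 1.25.
v(-2) = -4, v(-1.25) = -3.25, v(1) = -1, v(1.25) = -0.75, v(1.75) = -0.25, v(3) = 1.
On each subinterval the trapezoid contributes (Δs_i/2)·[v(s_{i-1}) + v(s_i)].
Sum = -7.5.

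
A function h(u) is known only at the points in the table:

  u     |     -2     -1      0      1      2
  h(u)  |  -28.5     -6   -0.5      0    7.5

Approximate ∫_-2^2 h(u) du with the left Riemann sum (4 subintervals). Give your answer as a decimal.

Δu = 1.
Sum = 1·[(-28.5) + (-6) + (-0.5) + 0] = -35.

-35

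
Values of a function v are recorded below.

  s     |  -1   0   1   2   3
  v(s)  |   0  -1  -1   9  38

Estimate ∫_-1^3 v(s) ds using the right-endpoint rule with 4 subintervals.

45

Δs = 1.
Sum = 1·[(-1) + (-1) + 9 + 38] = 45.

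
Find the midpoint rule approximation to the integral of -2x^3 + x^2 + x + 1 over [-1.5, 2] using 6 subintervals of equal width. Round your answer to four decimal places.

2.7475

Δx = (2 − (-1.5))/6 = 7/12.
Midpoints: -29/24, -0.625, -1/24, 13/24, 1.125, 41/24.
f(-29/24) = 33041/6912, f(-0.625) = 1.25390625, f(-1/24) = 6637/6912, f(13/24) = 10487/6912, f(1.125) = 0.54296875, f(41/24) = -30029/6912.
Sum = Δx · [f(-29/24) + f(-0.625) + f(-1/24) + ...].
Sum ≈ 2.7475.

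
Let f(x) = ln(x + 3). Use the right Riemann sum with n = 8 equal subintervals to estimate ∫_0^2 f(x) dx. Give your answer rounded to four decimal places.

Δx = (2 − 0)/8 = 0.25.
Right endpoints: 0.25, 0.5, 0.75, 1, 1.25, 1.5, 1.75, 2.
f(0.25) ≈ 1.1787, f(0.5) ≈ 1.2528, f(0.75) ≈ 1.3218, f(1) ≈ 1.3863, f(1.25) ≈ 1.4469, f(1.5) ≈ 1.5041, f(1.75) ≈ 1.5581, f(2) ≈ 1.6094.
Sum = Δx · [f(0.25) + f(0.5) + f(0.75) + ...].
Sum ≈ 2.8145.

2.8145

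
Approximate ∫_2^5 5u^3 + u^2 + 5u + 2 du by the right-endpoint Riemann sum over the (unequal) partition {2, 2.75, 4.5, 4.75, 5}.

Subinterval widths: 0.75, 1.75, 0.25, 0.25.
Right endpoints: 2.75, 4.5, 4.75, 5.
f(2.75) = 127.296875, f(4.5) = 500.375, f(4.75) = 584.171875, f(5) = 677.
Sum = Σ Δu_i · f(u_i).
Sum = 1286.421875.

1286.421875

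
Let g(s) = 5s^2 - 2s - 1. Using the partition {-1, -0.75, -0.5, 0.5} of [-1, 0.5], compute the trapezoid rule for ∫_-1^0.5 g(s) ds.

Subinterval widths: 0.25, 0.25, 1.
g(-1) = 6, g(-0.75) = 3.3125, g(-0.5) = 1.25, g(0.5) = -0.75.
On each subinterval the trapezoid contributes (Δs_i/2)·[g(s_{i-1}) + g(s_i)].
Sum = 1.984375.

1.984375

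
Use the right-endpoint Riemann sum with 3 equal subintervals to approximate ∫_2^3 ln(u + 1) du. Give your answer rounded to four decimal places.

Δu = (3 − 2)/3 = 1/3.
Right endpoints: 7/3, 8/3, 3.
f(7/3) ≈ 1.2040, f(8/3) ≈ 1.2993, f(3) ≈ 1.3863.
Sum = Δu · [f(7/3) + f(8/3) + f(3)].
Sum ≈ 1.2965.

1.2965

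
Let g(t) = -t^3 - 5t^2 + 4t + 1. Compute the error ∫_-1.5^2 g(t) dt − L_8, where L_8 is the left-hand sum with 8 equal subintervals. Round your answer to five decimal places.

Exact integral: ∫_-1.5^2 g(t) dt ≈ -14.6927083.
L_8 ≈ -13.9948730.
Error ≈ -14.6927083 − (-13.9948730) ≈ -0.69784.

-0.69784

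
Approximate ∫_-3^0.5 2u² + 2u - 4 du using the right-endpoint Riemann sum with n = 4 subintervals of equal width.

-8.3671875

Δu = (0.5 − (-3))/4 = 0.875.
Right endpoints: -2.125, -1.25, -0.375, 0.5.
f(-2.125) = 0.78125, f(-1.25) = -3.375, f(-0.375) = -4.46875, f(0.5) = -2.5.
Sum = Δu · [f(-2.125) + f(-1.25) + f(-0.375) + f(0.5)].
Sum = -8.3671875.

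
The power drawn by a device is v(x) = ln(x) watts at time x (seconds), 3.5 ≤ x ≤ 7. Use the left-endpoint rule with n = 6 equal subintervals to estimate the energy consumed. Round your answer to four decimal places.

5.5305

Δx = (7 − 3.5)/6 = 7/12.
Left endpoints: 3.5, 49/12, 14/3, 5.25, 35/6, 77/12.
v(3.5) ≈ 1.2528, v(49/12) ≈ 1.4069, v(14/3) ≈ 1.5404, v(5.25) ≈ 1.6582, v(35/6) ≈ 1.7636, v(77/12) ≈ 1.8589.
Sum = Δx · [v(3.5) + v(49/12) + v(14/3) + ...].
Sum ≈ 5.5305.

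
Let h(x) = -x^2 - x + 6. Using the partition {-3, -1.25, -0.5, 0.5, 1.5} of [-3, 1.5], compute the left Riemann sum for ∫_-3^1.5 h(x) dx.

15.765625

Subinterval widths: 1.75, 0.75, 1, 1.
Left endpoints: -3, -1.25, -0.5, 0.5.
h(-3) = 0, h(-1.25) = 5.6875, h(-0.5) = 6.25, h(0.5) = 5.25.
Sum = Σ Δx_i · h(x_i).
Sum = 15.765625.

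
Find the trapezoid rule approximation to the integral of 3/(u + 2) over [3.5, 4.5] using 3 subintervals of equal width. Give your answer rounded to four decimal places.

0.5014

Δu = (4.5 − 3.5)/3 = 1/3.
f(3.5) = 6/11, f(23/6) = 18/35, f(25/6) = 18/37, f(4.5) = 6/13.
T_3 = (Δu/2)·[f(u_0) + 2f(u_1) + 2f(u_2) + f(u_3)].
Sum ≈ 0.5014.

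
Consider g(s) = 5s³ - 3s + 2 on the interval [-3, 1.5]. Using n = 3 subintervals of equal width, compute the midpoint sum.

-66.3046875

Δs = (1.5 − (-3))/3 = 1.5.
Midpoints: -2.25, -0.75, 0.75.
g(-2.25) = -48.203125, g(-0.75) = 2.140625, g(0.75) = 1.859375.
Sum = Δs · [g(-2.25) + g(-0.75) + g(0.75)].
Sum = -66.3046875.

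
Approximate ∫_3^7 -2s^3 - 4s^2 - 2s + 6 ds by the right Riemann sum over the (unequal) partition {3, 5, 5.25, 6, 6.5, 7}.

Subinterval widths: 2, 0.25, 0.75, 0.5, 0.5.
Right endpoints: 5, 5.25, 6, 6.5, 7.
f(5) = -354, f(5.25) = -404.15625, f(6) = -582, f(6.5) = -725.25, f(7) = -890.
Sum = Σ Δs_i · f(s_i).
Sum = -2053.1640625.

-2053.1640625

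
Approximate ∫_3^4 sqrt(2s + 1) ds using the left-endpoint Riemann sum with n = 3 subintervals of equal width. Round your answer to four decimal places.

2.7671

Δs = (4 − 3)/3 = 1/3.
Left endpoints: 3, 10/3, 11/3.
f(3) ≈ 2.6458, f(10/3) ≈ 2.7689, f(11/3) ≈ 2.8868.
Sum = Δs · [f(3) + f(10/3) + f(11/3)].
Sum ≈ 2.7671.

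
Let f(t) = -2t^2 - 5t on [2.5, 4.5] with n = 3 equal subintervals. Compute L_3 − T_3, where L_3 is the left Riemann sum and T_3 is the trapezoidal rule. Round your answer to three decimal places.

L_3 ≈ -72.96296.
T_3 ≈ -85.62963.
L_3 − T_3 ≈ 12.667.

12.667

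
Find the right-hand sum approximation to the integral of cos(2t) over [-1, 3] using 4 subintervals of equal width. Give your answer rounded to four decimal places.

0.8904

Δt = (3 − (-1))/4 = 1.
Right endpoints: 0, 1, 2, 3.
f(0) ≈ 1.0000, f(1) ≈ -0.4161, f(2) ≈ -0.6536, f(3) ≈ 0.9602.
Sum = Δt · [f(0) + f(1) + f(2) + f(3)].
Sum ≈ 0.8904.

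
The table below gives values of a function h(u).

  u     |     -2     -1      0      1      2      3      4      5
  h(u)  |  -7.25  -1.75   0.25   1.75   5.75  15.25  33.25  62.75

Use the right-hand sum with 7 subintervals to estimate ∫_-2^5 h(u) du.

Δu = 1.
Sum = 1·[(-1.75) + 0.25 + 1.75 + 5.75 + 15.25 + 33.25 + 62.75] = 117.25.

117.25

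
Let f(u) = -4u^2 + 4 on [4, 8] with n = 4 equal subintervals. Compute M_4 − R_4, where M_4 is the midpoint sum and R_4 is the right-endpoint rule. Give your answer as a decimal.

M_4 = -580.
R_4 = -680.
M_4 − R_4 = 100.

100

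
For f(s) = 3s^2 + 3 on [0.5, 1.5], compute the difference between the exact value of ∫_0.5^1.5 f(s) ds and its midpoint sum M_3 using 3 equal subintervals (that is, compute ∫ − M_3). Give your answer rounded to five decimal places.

Exact integral: ∫_0.5^1.5 f(s) ds = 6.25.
M_3 ≈ 6.2222222.
Error ≈ 6.25 − 6.2222222 ≈ 0.02778.

0.02778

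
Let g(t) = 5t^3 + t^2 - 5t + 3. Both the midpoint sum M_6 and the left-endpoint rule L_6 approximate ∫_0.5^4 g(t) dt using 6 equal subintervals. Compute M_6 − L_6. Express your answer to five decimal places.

M_6 ≈ 308.8896846.
L_6 ≈ 226.5956308.
M_6 − L_6 ≈ 82.29405.

82.29405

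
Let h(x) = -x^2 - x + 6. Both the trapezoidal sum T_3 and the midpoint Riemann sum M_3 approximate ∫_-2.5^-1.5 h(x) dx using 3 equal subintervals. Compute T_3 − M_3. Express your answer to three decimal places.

T_3 ≈ 3.89815.
M_3 ≈ 3.92593.
T_3 − M_3 ≈ -0.028.

-0.028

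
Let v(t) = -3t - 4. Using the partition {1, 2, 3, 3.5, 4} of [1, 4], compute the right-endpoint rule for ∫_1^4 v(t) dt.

Subinterval widths: 1, 1, 0.5, 0.5.
Right endpoints: 2, 3, 3.5, 4.
v(2) = -10, v(3) = -13, v(3.5) = -14.5, v(4) = -16.
Sum = Σ Δt_i · v(t_i).
Sum = -38.25.

-38.25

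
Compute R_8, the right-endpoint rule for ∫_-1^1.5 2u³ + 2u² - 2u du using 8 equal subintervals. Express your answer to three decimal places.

4.817

Δu = (1.5 − (-1))/8 = 0.3125.
Right endpoints: -0.6875, -0.375, -0.0625, 0.25, 0.5625, 0.875, 1.1875, 1.5.
f(-0.6875) = 3421/2048, f(-0.375) = 0.92578125, f(-0.0625) = 271/2048, f(0.25) = -0.34375, f(0.5625) = -279/2048, f(0.875) = 1.12109375, f(1.1875) = 7771/2048, f(1.5) = 8.25.
Sum = Δu · [f(-0.6875) + f(-0.375) + f(-0.0625) + ...].
Sum ≈ 4.817.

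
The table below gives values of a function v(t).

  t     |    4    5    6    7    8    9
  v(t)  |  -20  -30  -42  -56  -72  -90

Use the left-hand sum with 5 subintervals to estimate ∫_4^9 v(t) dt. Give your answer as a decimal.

Δt = 1.
Sum = 1·[(-20) + (-30) + (-42) + (-56) + (-72)] = -220.

-220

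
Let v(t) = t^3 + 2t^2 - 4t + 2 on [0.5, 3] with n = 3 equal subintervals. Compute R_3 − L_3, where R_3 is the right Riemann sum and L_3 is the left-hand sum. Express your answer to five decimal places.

R_3 ≈ 42.0717593.
L_3 ≈ 13.4259259.
R_3 − L_3 ≈ 28.64583.

28.64583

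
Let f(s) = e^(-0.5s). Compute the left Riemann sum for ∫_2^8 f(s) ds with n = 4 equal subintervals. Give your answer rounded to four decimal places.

0.9938

Δs = (8 − 2)/4 = 1.5.
Left endpoints: 2, 3.5, 5, 6.5.
f(2) ≈ 0.3679, f(3.5) ≈ 0.1738, f(5) ≈ 0.0821, f(6.5) ≈ 0.0388.
Sum = Δs · [f(2) + f(3.5) + f(5) + f(6.5)].
Sum ≈ 0.9938.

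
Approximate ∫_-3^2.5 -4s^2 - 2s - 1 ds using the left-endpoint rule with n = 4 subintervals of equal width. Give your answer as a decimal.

-66.515625

Δs = (2.5 − (-3))/4 = 1.375.
Left endpoints: -3, -1.625, -0.25, 1.125.
f(-3) = -31, f(-1.625) = -8.3125, f(-0.25) = -0.75, f(1.125) = -8.3125.
Sum = Δs · [f(-3) + f(-1.625) + f(-0.25) + f(1.125)].
Sum = -66.515625.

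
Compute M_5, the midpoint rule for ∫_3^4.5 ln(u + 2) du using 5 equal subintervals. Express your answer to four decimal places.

Δu = (4.5 − 3)/5 = 0.3.
Midpoints: 3.15, 3.45, 3.75, 4.05, 4.35.
f(3.15) ≈ 1.6390, f(3.45) ≈ 1.6956, f(3.75) ≈ 1.7492, f(4.05) ≈ 1.8001, f(4.35) ≈ 1.8485.
Sum = Δu · [f(3.15) + f(3.45) + f(3.75) + f(4.05) + f(4.35)].
Sum ≈ 2.6197.

2.6197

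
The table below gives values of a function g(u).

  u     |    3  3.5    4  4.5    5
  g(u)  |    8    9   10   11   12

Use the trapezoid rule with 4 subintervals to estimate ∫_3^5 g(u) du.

20

Δu = 0.5.
T_4 = (0.5/2)·[8 + 2·9 + 2·10 + 2·11 + 12] = 20.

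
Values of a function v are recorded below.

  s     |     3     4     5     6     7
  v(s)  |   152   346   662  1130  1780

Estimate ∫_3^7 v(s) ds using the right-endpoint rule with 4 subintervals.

3918

Δs = 1.
Sum = 1·[346 + 662 + 1130 + 1780] = 3918.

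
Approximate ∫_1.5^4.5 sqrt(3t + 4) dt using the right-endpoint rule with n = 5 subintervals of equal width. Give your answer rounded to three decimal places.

11.137

Δt = (4.5 − 1.5)/5 = 0.6.
Right endpoints: 2.1, 2.7, 3.3, 3.9, 4.5.
f(2.1) ≈ 3.209, f(2.7) ≈ 3.479, f(3.3) ≈ 3.728, f(3.9) ≈ 3.962, f(4.5) ≈ 4.183.
Sum = Δt · [f(2.1) + f(2.7) + f(3.3) + f(3.9) + f(4.5)].
Sum ≈ 11.137.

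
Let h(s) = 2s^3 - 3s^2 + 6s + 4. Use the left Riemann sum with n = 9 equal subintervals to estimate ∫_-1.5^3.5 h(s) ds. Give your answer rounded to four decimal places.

51.3272

Δs = (3.5 − (-1.5))/9 = 5/9.
Left endpoints: -1.5, -17/18, -7/18, 1/6, 13/18, 23/18, 11/6, 43/18, 53/18.
h(-1.5) = -18.5, h(-17/18) = -4394/729, h(-7/18) = 1597/1458, h(1/6) = 133/27, h(13/18) = 10967/1458, h(23/18) = 7976/729, h(11/6) = 931/54, h(43/18) = 20761/729, h(53/18) = 68107/1458.
Sum = Δs · [h(-1.5) + h(-17/18) + h(-7/18) + ...].
Sum ≈ 51.3272.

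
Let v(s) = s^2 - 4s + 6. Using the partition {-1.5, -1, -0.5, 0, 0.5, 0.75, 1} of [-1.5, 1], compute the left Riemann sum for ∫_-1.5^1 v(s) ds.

Subinterval widths: 0.5, 0.5, 0.5, 0.5, 0.25, 0.25.
Left endpoints: -1.5, -1, -0.5, 0, 0.5, 0.75.
v(-1.5) = 14.25, v(-1) = 11, v(-0.5) = 8.25, v(0) = 6, v(0.5) = 4.25, v(0.75) = 3.5625.
Sum = Σ Δs_i · v(s_i).
Sum = 21.703125.

21.703125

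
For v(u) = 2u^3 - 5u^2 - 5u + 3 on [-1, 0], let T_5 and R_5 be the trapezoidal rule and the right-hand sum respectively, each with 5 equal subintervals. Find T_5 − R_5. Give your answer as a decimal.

-0.2

T_5 = 3.28.
R_5 = 3.48.
T_5 − R_5 = -0.2.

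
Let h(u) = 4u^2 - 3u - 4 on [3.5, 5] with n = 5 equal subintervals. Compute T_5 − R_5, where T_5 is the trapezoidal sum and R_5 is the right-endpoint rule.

-6.975

T_5 = 84.465.
R_5 = 91.44.
T_5 − R_5 = -6.975.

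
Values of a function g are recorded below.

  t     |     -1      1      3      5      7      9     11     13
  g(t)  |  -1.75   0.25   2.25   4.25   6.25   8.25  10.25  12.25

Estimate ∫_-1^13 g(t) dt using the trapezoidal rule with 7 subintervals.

73.5

Δt = 2.
T_7 = (2/2)·[(-1.75) + 2·0.25 + 2·2.25 + 2·4.25 + 2·6.25 + 2·8.25 + 2·10.25 + 12.25] = 73.5.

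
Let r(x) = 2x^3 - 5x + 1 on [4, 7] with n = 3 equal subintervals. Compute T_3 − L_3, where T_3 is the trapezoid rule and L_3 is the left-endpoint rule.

T_3 = 1009.5.
L_3 = 738.
T_3 − L_3 = 271.5.

271.5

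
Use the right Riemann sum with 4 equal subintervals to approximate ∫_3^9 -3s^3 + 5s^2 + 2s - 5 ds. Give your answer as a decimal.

Δs = (9 − 3)/4 = 1.5.
Right endpoints: 4.5, 6, 7.5, 9.
f(4.5) = -168.125, f(6) = -461, f(7.5) = -974.375, f(9) = -1769.
Sum = Δs · [f(4.5) + f(6) + f(7.5) + f(9)].
Sum = -5058.75.

-5058.75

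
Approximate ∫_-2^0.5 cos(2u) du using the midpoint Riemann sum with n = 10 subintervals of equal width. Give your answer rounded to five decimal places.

0.04278

Δu = (0.5 − (-2))/10 = 0.25.
Midpoints: -1.875, -1.625, -1.375, -1.125, -0.875, -0.625, -0.375, -0.125, 0.125, 0.375.
f(-1.875) ≈ -0.82056, f(-1.625) ≈ -0.99413, f(-1.375) ≈ -0.92430, f(-1.125) ≈ -0.62817, f(-0.875) ≈ -0.17825, f(-0.625) ≈ 0.31532, f(-0.375) ≈ 0.73169, f(-0.125) ≈ 0.96891, f(0.125) ≈ 0.96891, f(0.375) ≈ 0.73169.
Sum = Δu · [f(-1.875) + f(-1.625) + f(-1.375) + ...].
Sum ≈ 0.04278.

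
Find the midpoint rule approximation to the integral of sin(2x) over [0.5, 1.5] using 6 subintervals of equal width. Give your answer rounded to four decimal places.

0.7687

Δx = (1.5 − 0.5)/6 = 1/6.
Midpoints: 7/12, 0.75, 11/12, 13/12, 1.25, 17/12.
f(7/12) ≈ 0.9194, f(0.75) ≈ 0.9975, f(11/12) ≈ 0.9657, f(13/12) ≈ 0.8277, f(1.25) ≈ 0.5985, f(17/12) ≈ 0.3034.
Sum = Δx · [f(7/12) + f(0.75) + f(11/12) + ...].
Sum ≈ 0.7687.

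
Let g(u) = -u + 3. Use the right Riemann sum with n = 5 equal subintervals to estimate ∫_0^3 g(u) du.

3.6

Δu = (3 − 0)/5 = 0.6.
Right endpoints: 0.6, 1.2, 1.8, 2.4, 3.
g(0.6) = 2.4, g(1.2) = 1.8, g(1.8) = 1.2, g(2.4) = 0.6, g(3) = 0.
Sum = Δu · [g(0.6) + g(1.2) + g(1.8) + g(2.4) + g(3)].
Sum = 3.6.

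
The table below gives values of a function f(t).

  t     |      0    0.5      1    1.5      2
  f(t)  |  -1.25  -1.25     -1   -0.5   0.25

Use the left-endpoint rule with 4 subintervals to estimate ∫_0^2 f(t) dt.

Δt = 0.5.
Sum = 0.5·[(-1.25) + (-1.25) + (-1) + (-0.5)] = -2.

-2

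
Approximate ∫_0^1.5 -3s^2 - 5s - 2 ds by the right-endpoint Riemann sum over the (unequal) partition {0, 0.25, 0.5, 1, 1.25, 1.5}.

Subinterval widths: 0.25, 0.25, 0.5, 0.25, 0.25.
Right endpoints: 0.25, 0.5, 1, 1.25, 1.5.
f(0.25) = -3.4375, f(0.5) = -5.25, f(1) = -10, f(1.25) = -12.9375, f(1.5) = -16.25.
Sum = Σ Δs_i · f(s_i).
Sum = -14.46875.

-14.46875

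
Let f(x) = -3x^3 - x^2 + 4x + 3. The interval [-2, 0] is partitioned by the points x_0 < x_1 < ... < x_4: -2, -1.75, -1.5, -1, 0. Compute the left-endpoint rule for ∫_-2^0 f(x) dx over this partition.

9.44140625

Subinterval widths: 0.25, 0.25, 0.5, 1.
Left endpoints: -2, -1.75, -1.5, -1.
f(-2) = 15, f(-1.75) = 9.015625, f(-1.5) = 4.875, f(-1) = 1.
Sum = Σ Δx_i · f(x_i).
Sum = 9.44140625.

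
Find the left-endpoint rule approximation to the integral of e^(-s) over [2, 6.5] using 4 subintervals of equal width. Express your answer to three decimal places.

0.223

Δs = (6.5 − 2)/4 = 1.125.
Left endpoints: 2, 3.125, 4.25, 5.375.
f(2) ≈ 0.135, f(3.125) ≈ 0.044, f(4.25) ≈ 0.014, f(5.375) ≈ 0.005.
Sum = Δs · [f(2) + f(3.125) + f(4.25) + f(5.375)].
Sum ≈ 0.223.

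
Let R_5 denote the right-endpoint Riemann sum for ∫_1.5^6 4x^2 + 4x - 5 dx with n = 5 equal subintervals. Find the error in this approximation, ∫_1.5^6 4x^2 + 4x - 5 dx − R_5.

-71.28

Exact integral: ∫_1.5^6 f(x) dx = 328.5.
R_5 = 399.78.
Error = 328.5 − 399.78 = -71.28.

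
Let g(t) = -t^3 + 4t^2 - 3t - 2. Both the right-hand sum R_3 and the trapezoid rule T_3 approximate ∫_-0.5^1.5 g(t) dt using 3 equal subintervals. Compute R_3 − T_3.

R_3 ≈ -3.7129630.
T_3 ≈ -3.2129630.
R_3 − T_3 = -0.5.

-0.5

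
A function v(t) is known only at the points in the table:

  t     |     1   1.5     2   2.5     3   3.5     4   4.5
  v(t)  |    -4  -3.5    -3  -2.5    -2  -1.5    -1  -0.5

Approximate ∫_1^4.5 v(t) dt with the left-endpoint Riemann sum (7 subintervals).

-8.75

Δt = 0.5.
Sum = 0.5·[(-4) + (-3.5) + (-3) + (-2.5) + (-2) + (-1.5) + (-1)] = -8.75.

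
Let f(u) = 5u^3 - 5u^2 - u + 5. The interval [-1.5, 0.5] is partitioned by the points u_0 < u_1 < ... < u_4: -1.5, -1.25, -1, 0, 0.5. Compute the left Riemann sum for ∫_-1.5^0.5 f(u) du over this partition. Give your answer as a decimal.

-9.73828125

Subinterval widths: 0.25, 0.25, 1, 0.5.
Left endpoints: -1.5, -1.25, -1, 0.
f(-1.5) = -21.625, f(-1.25) = -11.328125, f(-1) = -4, f(0) = 5.
Sum = Σ Δu_i · f(u_i).
Sum = -9.73828125.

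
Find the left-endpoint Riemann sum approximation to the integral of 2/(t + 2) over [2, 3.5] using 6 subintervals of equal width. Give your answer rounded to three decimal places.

0.654

Δt = (3.5 − 2)/6 = 0.25.
Left endpoints: 2, 2.25, 2.5, 2.75, 3, 3.25.
f(2) = 0.5, f(2.25) = 8/17, f(2.5) = 4/9, f(2.75) = 8/19, f(3) = 0.4, f(3.25) = 8/21.
Sum = Δt · [f(2) + f(2.25) + f(2.5) + ...].
Sum ≈ 0.654.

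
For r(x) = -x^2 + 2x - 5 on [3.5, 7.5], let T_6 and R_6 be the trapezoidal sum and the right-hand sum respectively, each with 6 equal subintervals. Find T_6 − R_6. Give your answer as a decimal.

T_6 ≈ -102.6296296.
R_6 ≈ -114.6296296.
T_6 − R_6 = 12.

12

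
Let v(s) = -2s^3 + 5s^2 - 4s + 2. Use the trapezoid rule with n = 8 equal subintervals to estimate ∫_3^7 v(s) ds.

Δs = (7 − 3)/8 = 0.5.
v(3) = -19, v(3.5) = -36.5, v(4) = -62, v(4.5) = -97, v(5) = -143, v(5.5) = -201.5, v(6) = -274, v(6.5) = -362, v(7) = -467.
T_8 = (Δs/2)·[v(s_0) + 2v(s_1) + ... + 2v(s_{7}) + v(s_8)].
Sum = -709.5.

-709.5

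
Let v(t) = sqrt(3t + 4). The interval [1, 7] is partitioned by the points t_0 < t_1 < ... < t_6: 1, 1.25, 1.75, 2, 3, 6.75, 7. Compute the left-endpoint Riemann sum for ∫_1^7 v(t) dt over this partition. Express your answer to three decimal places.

Subinterval widths: 0.25, 0.5, 0.25, 1, 3.75, 0.25.
Left endpoints: 1, 1.25, 1.75, 2, 3, 6.75.
v(1) ≈ 2.646, v(1.25) ≈ 2.784, v(1.75) ≈ 3.041, v(2) ≈ 3.162, v(3) ≈ 3.606, v(6.75) ≈ 4.924.
Sum = Σ Δt_i · v(t_i).
Sum ≈ 20.728.

20.728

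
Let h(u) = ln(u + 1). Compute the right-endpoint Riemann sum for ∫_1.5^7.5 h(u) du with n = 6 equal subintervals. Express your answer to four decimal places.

Δu = (7.5 − 1.5)/6 = 1.
Right endpoints: 2.5, 3.5, 4.5, 5.5, 6.5, 7.5.
h(2.5) ≈ 1.2528, h(3.5) ≈ 1.5041, h(4.5) ≈ 1.7047, h(5.5) ≈ 1.8718, h(6.5) ≈ 2.0149, h(7.5) ≈ 2.1401.
Sum = Δu · [h(2.5) + h(3.5) + h(4.5) + ...].
Sum ≈ 10.4884.

10.4884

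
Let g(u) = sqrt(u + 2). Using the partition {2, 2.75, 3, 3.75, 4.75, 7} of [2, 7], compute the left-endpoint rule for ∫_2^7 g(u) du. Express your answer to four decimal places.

Subinterval widths: 0.75, 0.25, 0.75, 1, 2.25.
Left endpoints: 2, 2.75, 3, 3.75, 4.75.
g(2) ≈ 2.0000, g(2.75) ≈ 2.1794, g(3) ≈ 2.2361, g(3.75) ≈ 2.3979, g(4.75) ≈ 2.5981.
Sum = Σ Δu_i · g(u_i).
Sum ≈ 11.9655.

11.9655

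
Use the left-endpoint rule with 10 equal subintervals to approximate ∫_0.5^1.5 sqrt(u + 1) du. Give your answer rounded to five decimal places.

1.39259

Δu = (1.5 − 0.5)/10 = 0.1.
Left endpoints: 0.5, 0.6, 0.7, 0.8, 0.9, 1, 1.1, 1.2, 1.3, 1.4.
f(0.5) ≈ 1.22474, f(0.6) ≈ 1.26491, f(0.7) ≈ 1.30384, f(0.8) ≈ 1.34164, f(0.9) ≈ 1.37840, f(1) ≈ 1.41421, f(1.1) ≈ 1.44914, f(1.2) ≈ 1.48324, f(1.3) ≈ 1.51658, f(1.4) ≈ 1.54919.
Sum = Δu · [f(0.5) + f(0.6) + f(0.7) + ...].
Sum ≈ 1.39259.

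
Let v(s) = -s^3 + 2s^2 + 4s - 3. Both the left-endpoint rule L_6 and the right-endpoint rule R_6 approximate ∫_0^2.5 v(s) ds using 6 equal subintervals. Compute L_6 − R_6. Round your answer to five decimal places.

L_6 ≈ 4.0921586.
R_6 ≈ 6.9567419.
L_6 − R_6 ≈ -2.86458.

-2.86458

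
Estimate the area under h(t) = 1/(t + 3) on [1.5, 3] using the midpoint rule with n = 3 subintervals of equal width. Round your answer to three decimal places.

0.287

Δt = (3 − 1.5)/3 = 0.5.
Midpoints: 1.75, 2.25, 2.75.
h(1.75) = 4/19, h(2.25) = 4/21, h(2.75) = 4/23.
Sum = Δt · [h(1.75) + h(2.25) + h(2.75)].
Sum ≈ 0.287.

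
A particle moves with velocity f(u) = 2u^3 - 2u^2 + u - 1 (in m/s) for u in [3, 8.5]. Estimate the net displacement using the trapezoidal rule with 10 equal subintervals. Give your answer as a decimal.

2213.2515625

Δu = (8.5 − 3)/10 = 0.55.
f(3) = 38, f(3.55) = 66.82275, f(4.1) = 107.322, f(4.65) = 161.49425, f(5.2) = 231.336, f(5.75) = 318.84375, f(6.3) = 426.014, f(6.85) = 554.84325, f(7.4) = 707.328, f(7.95) = 885.46475, f(8.5) = 1091.25.
T_10 = (Δu/2)·[f(u_0) + 2f(u_1) + ... + 2f(u_{9}) + f(u_10)].
Sum = 2213.2515625.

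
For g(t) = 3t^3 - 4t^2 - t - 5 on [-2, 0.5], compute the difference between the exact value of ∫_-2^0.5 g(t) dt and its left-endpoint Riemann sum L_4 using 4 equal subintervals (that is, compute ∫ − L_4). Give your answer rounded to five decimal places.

Exact integral: ∫_-2^0.5 g(t) dt ≈ -33.4114583.
L_4 ≈ -46.6845703.
Error ≈ -33.4114583 − (-46.6845703) ≈ 13.27311.

13.27311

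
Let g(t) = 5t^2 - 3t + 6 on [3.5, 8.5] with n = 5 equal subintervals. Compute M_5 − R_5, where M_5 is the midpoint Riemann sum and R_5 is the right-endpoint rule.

M_5 = 890.
R_5 = 1038.75.
M_5 − R_5 = -148.75.

-148.75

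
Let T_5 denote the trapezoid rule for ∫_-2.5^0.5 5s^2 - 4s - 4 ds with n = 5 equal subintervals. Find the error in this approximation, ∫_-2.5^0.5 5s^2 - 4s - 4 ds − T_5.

Exact integral: ∫_-2.5^0.5 f(s) ds = 26.25.
T_5 = 27.15.
Error = 26.25 − 27.15 = -0.9.

-0.9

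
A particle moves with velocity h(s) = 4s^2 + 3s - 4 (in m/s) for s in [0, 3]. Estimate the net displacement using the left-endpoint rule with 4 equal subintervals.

Δs = (3 − 0)/4 = 0.75.
Left endpoints: 0, 0.75, 1.5, 2.25.
h(0) = -4, h(0.75) = 0.5, h(1.5) = 9.5, h(2.25) = 23.
Sum = Δs · [h(0) + h(0.75) + h(1.5) + h(2.25)].
Sum = 21.75.

21.75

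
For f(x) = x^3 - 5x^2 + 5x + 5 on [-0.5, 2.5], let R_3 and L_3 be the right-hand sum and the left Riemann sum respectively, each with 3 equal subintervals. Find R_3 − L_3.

R_3 = 12.875.
L_3 = 12.125.
R_3 − L_3 = 0.75.

0.75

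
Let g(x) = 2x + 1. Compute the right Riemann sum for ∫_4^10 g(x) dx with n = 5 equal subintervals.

97.2

Δx = (10 − 4)/5 = 1.2.
Right endpoints: 5.2, 6.4, 7.6, 8.8, 10.
g(5.2) = 11.4, g(6.4) = 13.8, g(7.6) = 16.2, g(8.8) = 18.6, g(10) = 21.
Sum = Δx · [g(5.2) + g(6.4) + g(7.6) + g(8.8) + g(10)].
Sum = 97.2.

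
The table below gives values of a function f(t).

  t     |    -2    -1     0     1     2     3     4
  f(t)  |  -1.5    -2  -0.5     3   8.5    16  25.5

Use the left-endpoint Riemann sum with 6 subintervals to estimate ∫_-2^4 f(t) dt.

Δt = 1.
Sum = 1·[(-1.5) + (-2) + (-0.5) + 3 + 8.5 + 16] = 23.5.

23.5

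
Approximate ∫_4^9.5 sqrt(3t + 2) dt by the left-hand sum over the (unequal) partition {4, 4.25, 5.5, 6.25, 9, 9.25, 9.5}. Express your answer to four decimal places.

24.1987

Subinterval widths: 0.25, 1.25, 0.75, 2.75, 0.25, 0.25.
Left endpoints: 4, 4.25, 5.5, 6.25, 9, 9.25.
f(4) ≈ 3.7417, f(4.25) ≈ 3.8406, f(5.5) ≈ 4.3012, f(6.25) ≈ 4.5552, f(9) ≈ 5.3852, f(9.25) ≈ 5.4544.
Sum = Σ Δt_i · f(t_i).
Sum ≈ 24.1987.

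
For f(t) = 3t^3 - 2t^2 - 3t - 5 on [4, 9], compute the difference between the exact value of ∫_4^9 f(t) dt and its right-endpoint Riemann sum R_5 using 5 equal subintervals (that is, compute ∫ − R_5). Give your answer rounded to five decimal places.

Exact integral: ∫_4^9 f(t) dt ≈ 4162.9166667.
R_5 = 5135.
Error ≈ 4162.9166667 − 5135 ≈ -972.08333.

-972.08333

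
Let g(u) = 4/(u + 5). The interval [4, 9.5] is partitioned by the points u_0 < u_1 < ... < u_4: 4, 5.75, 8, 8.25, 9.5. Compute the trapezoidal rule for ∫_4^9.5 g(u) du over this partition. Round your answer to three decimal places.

Subinterval widths: 1.75, 2.25, 0.25, 1.25.
g(4) = 4/9, g(5.75) = 16/43, g(8) = 4/13, g(8.25) = 16/53, g(9.5) = 8/29.
On each subinterval the trapezoid contributes (Δu_i/2)·[g(u_{i-1}) + g(u_i)].
Sum ≈ 1.917.

1.917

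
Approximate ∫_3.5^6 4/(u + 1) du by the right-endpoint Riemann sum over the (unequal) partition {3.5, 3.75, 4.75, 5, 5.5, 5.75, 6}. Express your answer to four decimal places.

Subinterval widths: 0.25, 1, 0.25, 0.5, 0.25, 0.25.
Right endpoints: 3.75, 4.75, 5, 5.5, 5.75, 6.
f(3.75) = 16/19, f(4.75) = 16/23, f(5) = 2/3, f(5.5) = 8/13, f(5.75) = 16/27, f(6) = 4/7.
Sum = Σ Δu_i · f(u_i).
Sum ≈ 1.6715.

1.6715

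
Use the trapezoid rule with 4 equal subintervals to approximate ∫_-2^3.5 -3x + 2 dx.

Δx = (3.5 − (-2))/4 = 1.375.
f(-2) = 8, f(-0.625) = 3.875, f(0.75) = -0.25, f(2.125) = -4.375, f(3.5) = -8.5.
T_4 = (Δx/2)·[f(x_0) + 2f(x_1) + 2f(x_2) + 2f(x_3) + f(x_4)].
Sum = -1.375.

-1.375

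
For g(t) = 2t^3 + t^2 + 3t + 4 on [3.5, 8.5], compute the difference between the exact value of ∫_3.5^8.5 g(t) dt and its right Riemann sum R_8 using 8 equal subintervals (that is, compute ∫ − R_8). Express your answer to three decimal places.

-392.513

Exact integral: ∫_3.5^8.5 g(t) dt ≈ 2835.41667.
R_8 = 3227.9296875.
Error ≈ 2835.41667 − 3227.9296875 ≈ -392.513.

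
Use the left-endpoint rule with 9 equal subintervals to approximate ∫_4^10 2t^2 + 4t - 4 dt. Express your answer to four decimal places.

704.8889

Δt = (10 − 4)/9 = 2/3.
Left endpoints: 4, 14/3, 16/3, 6, 20/3, 22/3, 8, 26/3, 28/3.
f(4) = 44, f(14/3) = 524/9, f(16/3) = 668/9, f(6) = 92, f(20/3) = 1004/9, f(22/3) = 1196/9, f(8) = 156, f(26/3) = 1628/9, f(28/3) = 1868/9.
Sum = Δt · [f(4) + f(14/3) + f(16/3) + ...].
Sum ≈ 704.8889.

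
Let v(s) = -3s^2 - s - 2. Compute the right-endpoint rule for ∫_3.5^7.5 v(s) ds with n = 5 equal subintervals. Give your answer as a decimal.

Δs = (7.5 − 3.5)/5 = 0.8.
Right endpoints: 4.3, 5.1, 5.9, 6.7, 7.5.
v(4.3) = -61.77, v(5.1) = -85.13, v(5.9) = -112.33, v(6.7) = -143.37, v(7.5) = -178.25.
Sum = Δs · [v(4.3) + v(5.1) + v(5.9) + v(6.7) + v(7.5)].
Sum = -464.68.

-464.68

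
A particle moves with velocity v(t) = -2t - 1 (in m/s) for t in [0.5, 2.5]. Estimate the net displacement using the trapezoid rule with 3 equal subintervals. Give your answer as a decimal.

-8

Δt = (2.5 − 0.5)/3 = 2/3.
v(0.5) = -2, v(7/6) = -10/3, v(11/6) = -14/3, v(2.5) = -6.
T_3 = (Δt/2)·[v(t_0) + 2v(t_1) + 2v(t_2) + v(t_3)].
Sum = -8.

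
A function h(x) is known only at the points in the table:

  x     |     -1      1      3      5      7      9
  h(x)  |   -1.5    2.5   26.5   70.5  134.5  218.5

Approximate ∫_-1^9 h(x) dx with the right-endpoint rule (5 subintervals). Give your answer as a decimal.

Δx = 2.
Sum = 2·[2.5 + 26.5 + 70.5 + 134.5 + 218.5] = 905.

905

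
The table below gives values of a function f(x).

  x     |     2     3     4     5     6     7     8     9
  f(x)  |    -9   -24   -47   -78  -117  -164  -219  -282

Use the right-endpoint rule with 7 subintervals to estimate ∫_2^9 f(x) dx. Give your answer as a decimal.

Δx = 1.
Sum = 1·[(-24) + (-47) + (-78) + (-117) + (-164) + (-219) + (-282)] = -931.

-931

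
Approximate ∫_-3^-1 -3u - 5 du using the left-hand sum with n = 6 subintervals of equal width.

3

Δu = (-1 − (-3))/6 = 1/3.
Left endpoints: -3, -8/3, -7/3, -2, -5/3, -4/3.
f(-3) = 4, f(-8/3) = 3, f(-7/3) = 2, f(-2) = 1, f(-5/3) = 0, f(-4/3) = -1.
Sum = Δu · [f(-3) + f(-8/3) + f(-7/3) + ...].
Sum = 3.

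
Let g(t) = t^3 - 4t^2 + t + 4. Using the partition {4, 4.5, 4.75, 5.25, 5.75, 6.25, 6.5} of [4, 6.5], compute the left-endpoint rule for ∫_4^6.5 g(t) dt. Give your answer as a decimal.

101.68359375

Subinterval widths: 0.5, 0.25, 0.5, 0.5, 0.5, 0.25.
Left endpoints: 4, 4.5, 4.75, 5.25, 5.75, 6.25.
g(4) = 8, g(4.5) = 18.625, g(4.75) = 25.671875, g(5.25) = 43.703125, g(5.75) = 67.609375, g(6.25) = 98.140625.
Sum = Σ Δt_i · g(t_i).
Sum = 101.68359375.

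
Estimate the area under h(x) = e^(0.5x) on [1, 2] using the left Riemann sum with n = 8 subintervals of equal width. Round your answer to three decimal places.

2.073

Δx = (2 − 1)/8 = 0.125.
Left endpoints: 1, 1.125, 1.25, 1.375, 1.5, 1.625, 1.75, 1.875.
h(1) ≈ 1.649, h(1.125) ≈ 1.755, h(1.25) ≈ 1.868, h(1.375) ≈ 1.989, h(1.5) ≈ 2.117, h(1.625) ≈ 2.254, h(1.75) ≈ 2.399, h(1.875) ≈ 2.554.
Sum = Δx · [h(1) + h(1.125) + h(1.25) + ...].
Sum ≈ 2.073.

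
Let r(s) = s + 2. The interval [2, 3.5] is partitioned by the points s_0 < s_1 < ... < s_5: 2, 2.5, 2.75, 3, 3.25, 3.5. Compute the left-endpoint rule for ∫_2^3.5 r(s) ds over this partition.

6.875

Subinterval widths: 0.5, 0.25, 0.25, 0.25, 0.25.
Left endpoints: 2, 2.5, 2.75, 3, 3.25.
r(2) = 4, r(2.5) = 4.5, r(2.75) = 4.75, r(3) = 5, r(3.25) = 5.25.
Sum = Σ Δs_i · r(s_i).
Sum = 6.875.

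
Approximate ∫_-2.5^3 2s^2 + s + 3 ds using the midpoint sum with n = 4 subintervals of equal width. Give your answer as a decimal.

44.55859375

Δs = (3 − (-2.5))/4 = 1.375.
Midpoints: -1.8125, -0.4375, 0.9375, 2.3125.
f(-1.8125) = 7.7578125, f(-0.4375) = 2.9453125, f(0.9375) = 5.6953125, f(2.3125) = 16.0078125.
Sum = Δs · [f(-1.8125) + f(-0.4375) + f(0.9375) + f(2.3125)].
Sum = 44.55859375.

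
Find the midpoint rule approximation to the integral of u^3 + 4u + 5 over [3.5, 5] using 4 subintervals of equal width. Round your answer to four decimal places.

Δu = (5 − 3.5)/4 = 0.375.
Midpoints: 3.6875, 4.0625, 4.4375, 4.8125.
f(3.6875) = 286275/4096, f(4.0625) = 361665/4096, f(4.4375) = 451095/4096, f(4.8125) = 555861/4096.
Sum = Δu · [f(3.6875) + f(4.0625) + f(4.4375) + f(4.8125)].
Sum ≈ 151.5103.

151.5103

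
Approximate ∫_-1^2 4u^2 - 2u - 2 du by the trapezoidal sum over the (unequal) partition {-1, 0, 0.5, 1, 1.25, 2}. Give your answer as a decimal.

4.125

Subinterval widths: 1, 0.5, 0.5, 0.25, 0.75.
f(-1) = 4, f(0) = -2, f(0.5) = -2, f(1) = 0, f(1.25) = 1.75, f(2) = 10.
On each subinterval the trapezoid contributes (Δu_i/2)·[f(u_{i-1}) + f(u_i)].
Sum = 4.125.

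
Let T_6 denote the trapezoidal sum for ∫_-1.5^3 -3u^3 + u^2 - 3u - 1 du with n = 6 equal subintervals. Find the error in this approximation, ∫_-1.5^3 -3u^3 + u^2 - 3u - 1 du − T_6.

2.42578125

Exact integral: ∫_-1.5^3 f(u) du = -61.453125.
T_6 = -63.87890625.
Error = -61.453125 − (-63.87890625) = 2.42578125.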